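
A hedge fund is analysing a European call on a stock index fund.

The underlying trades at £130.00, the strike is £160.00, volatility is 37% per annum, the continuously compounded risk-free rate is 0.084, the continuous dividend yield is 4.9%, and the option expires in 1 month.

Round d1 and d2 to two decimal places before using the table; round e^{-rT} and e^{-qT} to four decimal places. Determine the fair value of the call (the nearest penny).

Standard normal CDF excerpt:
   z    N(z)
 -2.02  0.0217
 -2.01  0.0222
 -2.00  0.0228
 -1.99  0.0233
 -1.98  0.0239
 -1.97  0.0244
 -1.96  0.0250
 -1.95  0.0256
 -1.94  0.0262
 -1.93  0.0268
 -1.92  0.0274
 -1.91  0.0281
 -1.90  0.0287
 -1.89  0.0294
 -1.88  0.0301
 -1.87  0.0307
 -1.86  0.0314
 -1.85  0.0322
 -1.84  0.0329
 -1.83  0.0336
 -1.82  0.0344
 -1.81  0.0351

σ√T = 0.37·√0.08333 = 0.1068
d₁ = [ln(130/160) + (0.084 − 0.049 + ½·0.37²)·0.08333] / (σ√T) = (-0.2076 + 0.0086) / 0.1068 = -1.8633 which rounds to -1.86
d₂ = -1.8633 − 0.1068 = -1.9701 which rounds to -1.97
e^(−qT) = e^(−0.049·0.08333) = 0.9959;  e^(−rT) = e^(−0.084·0.08333) = 0.9930
N(d₁) = N(-1.86) = 0.0314;  N(d₂) = N(-1.97) = 0.0244
C = 130·0.9959·0.0314 − 160·0.9930·0.0244 = 4.0653 − 3.8767 = 0.1886

£0.19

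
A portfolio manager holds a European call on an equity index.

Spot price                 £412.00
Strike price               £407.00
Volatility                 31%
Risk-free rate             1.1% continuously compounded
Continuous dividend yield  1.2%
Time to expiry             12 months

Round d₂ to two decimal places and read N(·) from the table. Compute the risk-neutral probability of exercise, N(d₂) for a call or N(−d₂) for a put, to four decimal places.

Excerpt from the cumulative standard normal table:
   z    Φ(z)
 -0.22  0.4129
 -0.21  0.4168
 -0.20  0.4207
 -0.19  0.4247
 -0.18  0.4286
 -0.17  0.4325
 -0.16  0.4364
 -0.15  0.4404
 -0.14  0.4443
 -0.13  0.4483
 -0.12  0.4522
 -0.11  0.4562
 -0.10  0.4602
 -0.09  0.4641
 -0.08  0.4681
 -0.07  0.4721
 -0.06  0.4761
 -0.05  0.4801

T = 1;  σ√T = 0.3100
d₁ = [ln(412/407) + (0.011 − 0.012 + ½·0.31²)·1] / (σ√T) = (0.0122 + 0.0471) / 0.3100 = 0.1912 which rounds to 0.19
d₂ = 0.1912 − 0.3100 = -0.1188 which rounds to -0.12
Pr(exercise) under Q = N(d₂) = 0.4522

0.4522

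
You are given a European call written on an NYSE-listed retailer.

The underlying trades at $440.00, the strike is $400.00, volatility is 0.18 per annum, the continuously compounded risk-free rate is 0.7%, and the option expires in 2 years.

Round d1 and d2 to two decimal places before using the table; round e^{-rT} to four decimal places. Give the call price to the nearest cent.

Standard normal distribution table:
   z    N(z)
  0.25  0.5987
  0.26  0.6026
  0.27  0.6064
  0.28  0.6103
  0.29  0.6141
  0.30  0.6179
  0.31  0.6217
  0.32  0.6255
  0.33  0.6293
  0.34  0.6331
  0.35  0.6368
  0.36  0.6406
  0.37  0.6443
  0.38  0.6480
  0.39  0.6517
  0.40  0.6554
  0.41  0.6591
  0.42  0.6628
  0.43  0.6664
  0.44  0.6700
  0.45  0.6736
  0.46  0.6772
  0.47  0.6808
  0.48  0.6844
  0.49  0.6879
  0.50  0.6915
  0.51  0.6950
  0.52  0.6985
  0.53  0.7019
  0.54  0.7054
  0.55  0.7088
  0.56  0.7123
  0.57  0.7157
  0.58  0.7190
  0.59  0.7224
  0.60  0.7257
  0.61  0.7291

σ√T = 0.18 × 1.4142 = 0.2546
d₁ = [ln(440/400) + (0.007 + ½·0.18²)·2] / (σ√T) = (0.0953 + 0.0464) / 0.2546 = 0.5567 ≈ 0.56
d₂ = 0.5567 − 0.2546 = 0.3021 ≈ 0.30
e^(−rT) = e^(−0.007·2) = 0.9861
N(d₁) = N(0.56) = 0.7123;  N(d₂) = N(0.30) = 0.6179
C = 440·0.7123 − 400·0.9861·0.6179 = 313.4120 − 243.7245 = 69.6875

$69.69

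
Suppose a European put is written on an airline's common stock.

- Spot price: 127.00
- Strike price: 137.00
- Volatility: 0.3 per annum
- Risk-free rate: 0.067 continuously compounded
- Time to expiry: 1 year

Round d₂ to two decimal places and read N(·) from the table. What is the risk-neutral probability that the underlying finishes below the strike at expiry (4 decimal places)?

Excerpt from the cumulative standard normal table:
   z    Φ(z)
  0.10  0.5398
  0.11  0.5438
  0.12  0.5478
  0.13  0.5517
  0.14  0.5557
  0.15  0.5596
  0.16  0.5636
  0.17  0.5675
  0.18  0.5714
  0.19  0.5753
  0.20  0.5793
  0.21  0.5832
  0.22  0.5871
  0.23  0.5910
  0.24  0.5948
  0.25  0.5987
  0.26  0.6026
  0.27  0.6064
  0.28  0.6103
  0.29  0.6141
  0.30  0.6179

0.5714

T = 1;  σ√T = 0.3000
d₁ = [ln(127/137) + (0.067 + 0.3²/2)·1] / 0.3000 = [-0.0758 + 0.1120] / 0.3000 = 0.1207 ⇒ 0.12
d₂ = d₁ − σ√T = 0.1207 − 0.3000 = -0.1793 ⇒ -0.18
Risk-neutral Pr[S_T < K] = N(−d₂) = N(0.18) = 0.5714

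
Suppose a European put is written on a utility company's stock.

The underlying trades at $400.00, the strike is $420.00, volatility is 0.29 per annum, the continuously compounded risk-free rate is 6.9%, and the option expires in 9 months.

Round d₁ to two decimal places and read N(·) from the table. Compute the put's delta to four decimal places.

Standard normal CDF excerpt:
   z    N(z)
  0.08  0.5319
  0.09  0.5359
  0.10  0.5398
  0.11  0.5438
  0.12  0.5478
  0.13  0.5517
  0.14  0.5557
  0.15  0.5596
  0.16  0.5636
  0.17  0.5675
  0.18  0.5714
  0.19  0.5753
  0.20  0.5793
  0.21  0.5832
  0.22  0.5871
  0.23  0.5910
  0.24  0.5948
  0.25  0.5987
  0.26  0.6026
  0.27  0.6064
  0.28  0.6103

-0.4443

T = 0.75;  σ√T = 0.2511
d₁ = [ln(400/420) + (0.069 + 0.29²/2)·0.75] / 0.2511 = [-0.0488 + 0.0833] / 0.2511 = 0.1374 ⇒ 0.14
N(d₁) = N(0.14) = 0.5557
Δ_put = N(d₁) − 1 = 0.5557 − 1 = -0.4443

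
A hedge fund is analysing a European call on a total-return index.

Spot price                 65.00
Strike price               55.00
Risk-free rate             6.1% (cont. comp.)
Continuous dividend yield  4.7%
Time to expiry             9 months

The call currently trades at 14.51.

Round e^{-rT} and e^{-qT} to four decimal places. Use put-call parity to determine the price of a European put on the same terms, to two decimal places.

exp(−qT) = exp(−0.047·0.75) = 0.9654;  exp(−rT) = exp(−0.061·0.75) = 0.9553
Put-call parity: C − P = S·e^(−qT) − K·e^(−rT) = 65·0.9654 − 55·0.9553 = 62.7510 − 52.5415 = 10.2095
P = C − (C − P) = 14.51 − (10.2095) = 4.3005

4.30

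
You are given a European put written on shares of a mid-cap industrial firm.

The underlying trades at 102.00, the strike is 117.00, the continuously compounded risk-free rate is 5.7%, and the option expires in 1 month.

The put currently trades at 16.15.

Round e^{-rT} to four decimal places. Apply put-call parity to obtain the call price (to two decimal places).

e^(−rT) = e^(−0.057·0.08333) = 0.9953
Put-call parity: C − P = S − K·e^(−rT) = 102 − 117·0.9953 = 102 − 116.4501 = -14.4501
C = P + (C − P) = 16.15 + (-14.4501) = 1.6999

1.70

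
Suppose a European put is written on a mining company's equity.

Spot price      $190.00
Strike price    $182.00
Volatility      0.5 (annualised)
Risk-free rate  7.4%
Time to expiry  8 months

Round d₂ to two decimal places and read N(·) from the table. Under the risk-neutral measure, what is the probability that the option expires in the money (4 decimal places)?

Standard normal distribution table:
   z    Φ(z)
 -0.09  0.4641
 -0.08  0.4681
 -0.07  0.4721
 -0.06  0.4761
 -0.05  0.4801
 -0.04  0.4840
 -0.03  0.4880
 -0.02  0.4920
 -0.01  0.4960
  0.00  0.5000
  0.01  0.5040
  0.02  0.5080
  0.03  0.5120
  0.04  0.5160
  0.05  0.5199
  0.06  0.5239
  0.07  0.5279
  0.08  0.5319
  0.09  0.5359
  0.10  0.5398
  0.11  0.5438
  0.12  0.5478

0.4920

σ√T = 0.5·√0.6667 = 0.4082
d₁ = [ln(190/182) + (0.074 + ½·0.5²)·0.6667] / (σ√T) = (0.0430 + 0.1327) / 0.4082 = 0.4303 ⇒ 0.43
d₂ = 0.4303 − 0.4082 = 0.0221 ⇒ 0.02
Pr(exercise) under Q = N(−d₂) = N(-0.02) = 0.4920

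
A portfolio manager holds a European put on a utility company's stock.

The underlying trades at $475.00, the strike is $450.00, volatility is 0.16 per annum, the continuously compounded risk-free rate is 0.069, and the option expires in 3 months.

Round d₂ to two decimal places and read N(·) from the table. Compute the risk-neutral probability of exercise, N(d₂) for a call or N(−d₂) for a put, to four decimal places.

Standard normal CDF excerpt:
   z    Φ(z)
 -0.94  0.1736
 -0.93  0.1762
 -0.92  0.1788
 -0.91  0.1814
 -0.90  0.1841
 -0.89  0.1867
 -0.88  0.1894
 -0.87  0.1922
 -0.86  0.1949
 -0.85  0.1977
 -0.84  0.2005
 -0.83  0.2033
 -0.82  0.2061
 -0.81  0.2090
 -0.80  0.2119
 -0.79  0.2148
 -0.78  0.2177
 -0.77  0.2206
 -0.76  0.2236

0.1977

σ√T = 0.16 × 0.5000 = 0.0800
d₁ = [ln(475/450) + (0.069 + ½·0.16²)·0.25] / (σ√T) = (0.0541 + 0.0205) / 0.0800 = 0.9315 ⇒ 0.93
d₂ = 0.9315 − 0.0800 = 0.8515 ⇒ 0.85
Pr(exercise) under Q = N(−d₂) = N(-0.85) = 0.1977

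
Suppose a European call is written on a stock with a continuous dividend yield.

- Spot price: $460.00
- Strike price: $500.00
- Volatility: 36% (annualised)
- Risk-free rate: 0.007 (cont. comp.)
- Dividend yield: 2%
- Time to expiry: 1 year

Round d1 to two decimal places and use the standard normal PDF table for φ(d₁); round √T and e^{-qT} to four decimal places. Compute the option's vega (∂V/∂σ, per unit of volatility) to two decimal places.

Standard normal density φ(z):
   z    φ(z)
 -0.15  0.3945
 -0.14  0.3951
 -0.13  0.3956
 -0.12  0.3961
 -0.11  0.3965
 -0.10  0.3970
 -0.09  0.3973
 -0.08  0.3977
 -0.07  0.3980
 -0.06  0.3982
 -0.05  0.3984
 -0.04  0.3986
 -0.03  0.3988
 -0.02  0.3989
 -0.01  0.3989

T = 1;  σ√T = 0.3600
ln(S/K) + (r − q + σ²/2)T = ln(460/500) + (0.007 − 0.02 + 0.36²/2)·1 = -0.0834 + 0.0518 = -0.0316
d₁ = -0.0316 / 0.3600 = -0.0877 ≈ -0.09
√T = √1 = 1.0000
φ(d₁) = φ(-0.09) = 0.3973
exp(−qT) = exp(−0.02·1) = 0.9802
vega = S·exp(−qT)·φ(d₁)·√T = 460·0.9802·0.3973·1.0000 = 179.1394
(Vega is the same for a European call and put with the same parameters.)

179.14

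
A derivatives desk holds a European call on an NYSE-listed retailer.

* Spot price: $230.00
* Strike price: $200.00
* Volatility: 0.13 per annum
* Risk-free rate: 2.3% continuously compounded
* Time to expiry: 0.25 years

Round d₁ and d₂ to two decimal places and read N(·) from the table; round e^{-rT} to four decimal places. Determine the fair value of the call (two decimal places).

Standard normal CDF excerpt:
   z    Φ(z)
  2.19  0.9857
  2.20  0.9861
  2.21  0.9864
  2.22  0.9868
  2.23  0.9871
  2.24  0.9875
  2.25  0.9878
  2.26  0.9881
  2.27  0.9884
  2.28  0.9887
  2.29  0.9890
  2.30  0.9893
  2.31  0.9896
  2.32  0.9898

σ√T = 0.13 × 0.5000 = 0.0650
d₁ = [ln(230/200) + (0.023 + 0.13²/2)·0.25] / 0.0650 = [0.1398 + 0.0079] / 0.0650 = 2.2711 which rounds to 2.27
d₂ = d₁ − σ√T = 2.2711 − 0.0650 = 2.2061 which rounds to 2.21
e^(−rT) = e^(−0.023·0.25) = 0.9943
C = 230·N(2.27) − 200·0.9943·N(2.21) = 230·0.9884 − 200·0.9943·0.9864 = 227.3320 − 196.1555 = 31.1765

$31.18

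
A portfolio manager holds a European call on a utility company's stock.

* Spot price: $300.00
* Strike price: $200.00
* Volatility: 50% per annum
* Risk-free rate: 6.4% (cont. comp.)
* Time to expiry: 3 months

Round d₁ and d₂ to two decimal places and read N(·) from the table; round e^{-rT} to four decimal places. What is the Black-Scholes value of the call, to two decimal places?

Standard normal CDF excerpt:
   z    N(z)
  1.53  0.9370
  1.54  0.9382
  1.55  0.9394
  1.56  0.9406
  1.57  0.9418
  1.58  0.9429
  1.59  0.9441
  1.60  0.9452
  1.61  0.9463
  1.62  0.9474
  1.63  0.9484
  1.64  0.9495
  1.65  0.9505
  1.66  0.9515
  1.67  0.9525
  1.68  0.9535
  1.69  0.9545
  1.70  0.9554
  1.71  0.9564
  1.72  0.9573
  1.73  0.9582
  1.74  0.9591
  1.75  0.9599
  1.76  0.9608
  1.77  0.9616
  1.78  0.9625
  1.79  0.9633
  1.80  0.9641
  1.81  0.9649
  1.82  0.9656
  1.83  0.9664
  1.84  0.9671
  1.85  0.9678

T = 0.25;  σ√T = 0.2500
d₁ = [ln(300/200) + (0.064 + 0.5²/2)·0.25] / 0.2500 = [0.4055 + 0.0473] / 0.2500 = 1.8109 ≈ 1.81
d₂ = d₁ − σ√T = 1.8109 − 0.2500 = 1.5609 ≈ 1.56
e^(−rT) = e^(−0.064·0.25) = 0.9841
N(d₁) = N(1.81) = 0.9649;  N(d₂) = N(1.56) = 0.9406
C = 300·0.9649 − 200·0.9841·0.9406 = 289.4700 − 185.1289 = 104.3411

$104.34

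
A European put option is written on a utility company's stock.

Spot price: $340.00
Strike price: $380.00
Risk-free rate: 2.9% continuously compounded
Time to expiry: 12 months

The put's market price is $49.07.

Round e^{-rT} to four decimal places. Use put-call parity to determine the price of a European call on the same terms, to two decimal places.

$19.94

e^(−rT) = e^(−0.029·1) = 0.9714
Put-call parity: C − P = S − K·e^(−rT) = 340 − 380·0.9714 = 340 − 369.1320 = -29.1320
C = P + (C − P) = 49.07 + (-29.1320) = 19.9380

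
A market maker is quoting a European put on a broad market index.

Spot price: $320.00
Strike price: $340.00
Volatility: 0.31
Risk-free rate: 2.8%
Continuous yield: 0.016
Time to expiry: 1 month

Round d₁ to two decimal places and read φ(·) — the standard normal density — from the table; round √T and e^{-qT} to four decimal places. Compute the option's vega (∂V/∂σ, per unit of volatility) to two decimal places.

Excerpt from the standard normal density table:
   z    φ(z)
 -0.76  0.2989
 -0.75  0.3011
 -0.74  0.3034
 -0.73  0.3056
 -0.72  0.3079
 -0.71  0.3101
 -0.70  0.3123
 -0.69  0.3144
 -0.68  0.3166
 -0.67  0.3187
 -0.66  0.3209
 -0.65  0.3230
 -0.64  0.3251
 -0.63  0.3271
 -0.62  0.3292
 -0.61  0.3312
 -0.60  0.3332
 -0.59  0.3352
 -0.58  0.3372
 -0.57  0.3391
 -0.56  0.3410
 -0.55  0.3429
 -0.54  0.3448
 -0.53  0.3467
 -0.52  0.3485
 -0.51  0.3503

σ√T = 0.31·√0.08333 = 0.0895
d₁ = [ln(320/340) + (0.028 − 0.016 + 0.31²/2)·0.08333] / 0.0895 = [-0.0606 + 0.0050] / 0.0895 = -0.6215 which rounds to -0.62
√T = √0.08333 = 0.2887
φ(d₁) = φ(-0.62) = 0.3292
e^(−qT) = e^(−0.016·0.08333) = 0.9987
vega = S·e^(−qT)·φ(d₁)·√T = 320·0.9987·0.3292·0.2887 = 30.3733

30.37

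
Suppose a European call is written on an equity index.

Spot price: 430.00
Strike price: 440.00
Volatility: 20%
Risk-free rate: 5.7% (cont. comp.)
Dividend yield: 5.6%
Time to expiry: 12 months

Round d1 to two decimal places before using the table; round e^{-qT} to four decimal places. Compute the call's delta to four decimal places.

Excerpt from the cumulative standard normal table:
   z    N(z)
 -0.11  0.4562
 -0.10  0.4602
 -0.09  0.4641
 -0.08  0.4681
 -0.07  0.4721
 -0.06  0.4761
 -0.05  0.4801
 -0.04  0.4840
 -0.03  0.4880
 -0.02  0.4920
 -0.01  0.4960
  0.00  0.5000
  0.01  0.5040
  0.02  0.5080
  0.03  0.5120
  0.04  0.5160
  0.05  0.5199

σ√T = 0.2·√1 = 0.2000
d₁ = [ln(430/440) + (0.057 − 0.056 + 0.2²/2)·1] / 0.2000 = [-0.0230 + 0.0210] / 0.2000 = -0.0099 → -0.01
N(d₁) = N(-0.01) = 0.4960
Δ_call = e^(−qT)·N(d₁) = 0.9455·0.4960 = 0.4690

0.4690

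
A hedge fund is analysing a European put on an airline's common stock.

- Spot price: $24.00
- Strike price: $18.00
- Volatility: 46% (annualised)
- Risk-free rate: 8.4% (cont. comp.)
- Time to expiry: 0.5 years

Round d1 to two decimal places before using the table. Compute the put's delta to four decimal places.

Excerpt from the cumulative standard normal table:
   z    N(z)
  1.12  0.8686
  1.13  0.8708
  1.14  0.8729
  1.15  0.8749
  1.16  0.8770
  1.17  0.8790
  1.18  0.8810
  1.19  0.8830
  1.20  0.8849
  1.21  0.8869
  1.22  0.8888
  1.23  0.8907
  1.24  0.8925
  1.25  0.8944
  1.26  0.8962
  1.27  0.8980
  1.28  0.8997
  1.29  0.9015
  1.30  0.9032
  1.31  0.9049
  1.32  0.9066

-0.1190

σ√T = 0.46 × 0.7071 = 0.3253
d₁ = [ln(24/18) + (0.084 + ½·0.46²)·0.5] / (σ√T) = (0.2877 + 0.0949) / 0.3253 = 1.1762 which rounds to 1.18
N(d₁) = N(1.18) = 0.8810
Δ_put = N(d₁) − 1 = 0.8810 − 1 = -0.1190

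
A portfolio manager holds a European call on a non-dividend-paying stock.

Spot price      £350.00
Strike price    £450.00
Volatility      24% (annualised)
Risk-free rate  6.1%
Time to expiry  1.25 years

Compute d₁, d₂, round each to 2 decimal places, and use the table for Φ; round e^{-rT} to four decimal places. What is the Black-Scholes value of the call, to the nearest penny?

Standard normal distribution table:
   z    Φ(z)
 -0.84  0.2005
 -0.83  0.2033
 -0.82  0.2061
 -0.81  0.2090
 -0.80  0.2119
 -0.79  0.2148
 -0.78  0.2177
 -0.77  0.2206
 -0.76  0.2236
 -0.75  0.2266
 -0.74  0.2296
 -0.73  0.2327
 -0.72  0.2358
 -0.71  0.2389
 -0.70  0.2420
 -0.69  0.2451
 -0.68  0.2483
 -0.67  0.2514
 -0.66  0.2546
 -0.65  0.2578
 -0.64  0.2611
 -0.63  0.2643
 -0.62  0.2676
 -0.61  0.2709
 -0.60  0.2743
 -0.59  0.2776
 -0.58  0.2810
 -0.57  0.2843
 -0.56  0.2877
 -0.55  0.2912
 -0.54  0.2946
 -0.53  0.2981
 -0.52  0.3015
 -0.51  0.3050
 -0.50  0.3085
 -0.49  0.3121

T = 1.25;  σ√T = 0.2683
d₁ = [ln(350/450) + (0.061 + ½·0.24²)·1.25] / (σ√T) = (-0.2513 + 0.1122) / 0.2683 = -0.5183 → -0.52
d₂ = -0.5183 − 0.2683 = -0.7866 → -0.79
e^(−rT) = e^(−0.061·1.25) = 0.9266
N(d₁) = N(-0.52) = 0.3015;  N(d₂) = N(-0.79) = 0.2148
C = 350·0.3015 − 450·0.9266·0.2148 = 105.5250 − 89.5652 = 15.9598

£15.96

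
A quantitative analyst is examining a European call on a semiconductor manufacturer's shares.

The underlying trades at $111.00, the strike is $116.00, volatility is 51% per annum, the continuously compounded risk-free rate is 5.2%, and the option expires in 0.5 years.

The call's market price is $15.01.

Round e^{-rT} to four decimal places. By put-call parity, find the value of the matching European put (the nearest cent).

exp(−rT) = exp(−0.052·0.5) = 0.9743
Put-call parity: C − P = S − K·e^(−rT) = 111 − 116·0.9743 = 111 − 113.0188 = -2.0188
P = C − (C − P) = 15.01 − (-2.0188) = 17.0288

$17.03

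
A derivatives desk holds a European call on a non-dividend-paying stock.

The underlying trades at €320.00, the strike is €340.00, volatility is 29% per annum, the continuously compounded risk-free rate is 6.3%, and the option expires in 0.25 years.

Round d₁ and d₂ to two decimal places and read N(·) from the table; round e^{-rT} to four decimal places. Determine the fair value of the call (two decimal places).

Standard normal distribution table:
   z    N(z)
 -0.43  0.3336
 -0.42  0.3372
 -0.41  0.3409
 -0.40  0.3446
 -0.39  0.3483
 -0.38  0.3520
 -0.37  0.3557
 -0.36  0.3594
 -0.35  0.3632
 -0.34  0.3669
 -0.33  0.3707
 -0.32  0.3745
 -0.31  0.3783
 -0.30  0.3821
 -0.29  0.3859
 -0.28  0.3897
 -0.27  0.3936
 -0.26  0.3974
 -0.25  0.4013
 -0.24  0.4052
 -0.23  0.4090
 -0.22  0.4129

€11.85

σ√T = 0.29 × 0.5000 = 0.1450
ln(S/K) + (r + σ²/2)T = ln(320/340) + (0.063 + 0.29²/2)·0.25 = -0.0606 + 0.0263 = -0.0344
d₁ = -0.0344 / 0.1450 = -0.2370 which rounds to -0.24
d₂ = d₁ − σ√T = -0.2370 − 0.1450 = -0.3820 which rounds to -0.38
exp(−rT) = exp(−0.063·0.25) = 0.9844
N(d₁) = N(-0.24) = 0.4052;  N(d₂) = N(-0.38) = 0.3520
C = 320·0.4052 − 340·0.9844·0.3520 = 129.6640 − 117.8130 = 11.8510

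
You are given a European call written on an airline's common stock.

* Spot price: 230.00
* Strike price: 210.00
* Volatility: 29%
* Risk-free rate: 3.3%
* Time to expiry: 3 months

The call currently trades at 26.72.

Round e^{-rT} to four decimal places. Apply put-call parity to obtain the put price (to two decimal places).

e^(−rT) = e^(−0.033·0.25) = 0.9918
Put-call parity: C − P = S − K·e^(−rT) = 230 − 210·0.9918 = 230 − 208.2780 = 21.7220
P = C − (C − P) = 26.72 − (21.7220) = 4.9980

5.00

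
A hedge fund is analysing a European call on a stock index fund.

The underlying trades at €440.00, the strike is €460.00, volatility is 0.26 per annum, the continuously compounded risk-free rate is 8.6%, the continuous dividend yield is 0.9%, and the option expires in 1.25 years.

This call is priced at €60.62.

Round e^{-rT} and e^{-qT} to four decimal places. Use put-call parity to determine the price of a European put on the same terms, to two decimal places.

€38.67

e^(−qT) = e^(−0.009·1.25) = 0.9888;  e^(−rT) = e^(−0.086·1.25) = 0.8981
Put-call parity: C − P = S·e^(−qT) − K·e^(−rT) = 440·0.9888 − 460·0.8981 = 435.0720 − 413.1260 = 21.9460
P = C − (C − P) = 60.62 − (21.9460) = 38.6740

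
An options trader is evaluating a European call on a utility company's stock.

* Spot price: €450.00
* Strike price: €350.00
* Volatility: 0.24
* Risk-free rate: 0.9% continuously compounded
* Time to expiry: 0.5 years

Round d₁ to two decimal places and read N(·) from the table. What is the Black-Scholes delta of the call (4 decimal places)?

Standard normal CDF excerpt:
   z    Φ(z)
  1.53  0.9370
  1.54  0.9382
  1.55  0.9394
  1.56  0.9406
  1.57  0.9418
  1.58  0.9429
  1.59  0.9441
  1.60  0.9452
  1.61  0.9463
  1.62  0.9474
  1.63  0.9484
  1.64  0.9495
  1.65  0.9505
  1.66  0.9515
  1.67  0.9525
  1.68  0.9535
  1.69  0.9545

0.9441

σ√T = 0.24 × 0.7071 = 0.1697
d₁ = [ln(450/350) + (0.009 + ½·0.24²)·0.5] / (σ√T) = (0.2513 + 0.0189) / 0.1697 = 1.5923 which rounds to 1.59
N(d₁) = N(1.59) = 0.9441
Δ_call = N(d₁) = 0.9441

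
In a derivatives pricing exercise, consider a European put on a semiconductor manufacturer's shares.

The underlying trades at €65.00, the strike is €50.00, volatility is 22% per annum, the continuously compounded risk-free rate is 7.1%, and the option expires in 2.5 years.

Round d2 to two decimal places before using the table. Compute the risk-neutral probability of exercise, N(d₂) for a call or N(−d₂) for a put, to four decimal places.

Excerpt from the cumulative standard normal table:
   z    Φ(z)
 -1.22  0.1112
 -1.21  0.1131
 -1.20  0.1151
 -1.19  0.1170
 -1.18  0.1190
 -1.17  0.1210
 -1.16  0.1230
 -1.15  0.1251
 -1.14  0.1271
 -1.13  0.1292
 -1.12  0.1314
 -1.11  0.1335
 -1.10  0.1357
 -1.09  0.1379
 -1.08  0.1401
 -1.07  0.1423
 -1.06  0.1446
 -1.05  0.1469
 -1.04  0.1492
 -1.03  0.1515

0.1379

σ√T = 0.22 × 1.5811 = 0.3479
ln(S/K) + (r + σ²/2)T = ln(65/50) + (0.071 + 0.22²/2)·2.5 = 0.2624 + 0.2380 = 0.5004
d₁ = 0.5004 / 0.3479 = 1.4384 ≈ 1.44
d₂ = d₁ − σ√T = 1.4384 − 0.3479 = 1.0906 ≈ 1.09
Pr(exercise) under Q = N(−d₂) = N(-1.09) = 0.1379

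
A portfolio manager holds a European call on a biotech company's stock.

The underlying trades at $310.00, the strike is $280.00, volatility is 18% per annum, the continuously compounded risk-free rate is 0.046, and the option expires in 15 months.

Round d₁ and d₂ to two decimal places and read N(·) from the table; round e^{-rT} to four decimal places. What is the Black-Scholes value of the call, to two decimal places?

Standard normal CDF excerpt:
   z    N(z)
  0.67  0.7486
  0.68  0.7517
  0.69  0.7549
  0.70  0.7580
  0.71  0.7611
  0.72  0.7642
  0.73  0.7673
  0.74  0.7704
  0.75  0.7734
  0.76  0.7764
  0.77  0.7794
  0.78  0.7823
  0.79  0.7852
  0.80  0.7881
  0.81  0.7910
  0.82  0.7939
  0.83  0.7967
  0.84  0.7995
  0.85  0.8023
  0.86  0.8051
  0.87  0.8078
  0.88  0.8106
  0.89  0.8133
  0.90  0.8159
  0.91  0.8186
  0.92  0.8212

T = 1.25;  σ√T = 0.2012
ln(S/K) + (r + σ²/2)T = ln(310/280) + (0.046 + 0.18²/2)·1.25 = 0.1018 + 0.0777 = 0.1795
d₁ = 0.1795 / 0.2012 = 0.8921 ⇒ 0.89
d₂ = d₁ − σ√T = 0.8921 − 0.2012 = 0.6909 ⇒ 0.69
e^(−rT) = e^(−0.046·1.25) = 0.9441
C = 310·N(0.89) − 280·0.9441·N(0.69) = 310·0.8133 − 280·0.9441·0.7549 = 252.1230 − 199.5563 = 52.5667

$52.57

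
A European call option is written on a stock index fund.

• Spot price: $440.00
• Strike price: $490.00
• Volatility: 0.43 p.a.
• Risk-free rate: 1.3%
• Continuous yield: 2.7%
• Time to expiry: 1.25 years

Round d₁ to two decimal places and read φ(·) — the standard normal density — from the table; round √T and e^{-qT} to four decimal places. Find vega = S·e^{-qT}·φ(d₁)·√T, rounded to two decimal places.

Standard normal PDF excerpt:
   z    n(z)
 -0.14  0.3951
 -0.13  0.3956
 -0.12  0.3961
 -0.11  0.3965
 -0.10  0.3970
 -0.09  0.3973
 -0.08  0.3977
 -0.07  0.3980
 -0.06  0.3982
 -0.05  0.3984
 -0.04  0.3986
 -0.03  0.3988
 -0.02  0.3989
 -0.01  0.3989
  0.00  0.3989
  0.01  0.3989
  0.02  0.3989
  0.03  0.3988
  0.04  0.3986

189.71

σ√T = 0.43 × 1.1180 = 0.4808
d₁ = [ln(440/490) + (0.013 − 0.027 + 0.43²/2)·1.25] / 0.4808 = [-0.1076 + 0.0981] / 0.4808 = -0.0199 → -0.02
√T = √1.25 = 1.1180
φ(d₁) = φ(-0.02) = 0.3989
exp(−qT) = exp(−0.027·1.25) = 0.9668
vega = S·exp(−qT)·φ(d₁)·√T = 440·0.9668·0.3989·1.1180 = 189.7122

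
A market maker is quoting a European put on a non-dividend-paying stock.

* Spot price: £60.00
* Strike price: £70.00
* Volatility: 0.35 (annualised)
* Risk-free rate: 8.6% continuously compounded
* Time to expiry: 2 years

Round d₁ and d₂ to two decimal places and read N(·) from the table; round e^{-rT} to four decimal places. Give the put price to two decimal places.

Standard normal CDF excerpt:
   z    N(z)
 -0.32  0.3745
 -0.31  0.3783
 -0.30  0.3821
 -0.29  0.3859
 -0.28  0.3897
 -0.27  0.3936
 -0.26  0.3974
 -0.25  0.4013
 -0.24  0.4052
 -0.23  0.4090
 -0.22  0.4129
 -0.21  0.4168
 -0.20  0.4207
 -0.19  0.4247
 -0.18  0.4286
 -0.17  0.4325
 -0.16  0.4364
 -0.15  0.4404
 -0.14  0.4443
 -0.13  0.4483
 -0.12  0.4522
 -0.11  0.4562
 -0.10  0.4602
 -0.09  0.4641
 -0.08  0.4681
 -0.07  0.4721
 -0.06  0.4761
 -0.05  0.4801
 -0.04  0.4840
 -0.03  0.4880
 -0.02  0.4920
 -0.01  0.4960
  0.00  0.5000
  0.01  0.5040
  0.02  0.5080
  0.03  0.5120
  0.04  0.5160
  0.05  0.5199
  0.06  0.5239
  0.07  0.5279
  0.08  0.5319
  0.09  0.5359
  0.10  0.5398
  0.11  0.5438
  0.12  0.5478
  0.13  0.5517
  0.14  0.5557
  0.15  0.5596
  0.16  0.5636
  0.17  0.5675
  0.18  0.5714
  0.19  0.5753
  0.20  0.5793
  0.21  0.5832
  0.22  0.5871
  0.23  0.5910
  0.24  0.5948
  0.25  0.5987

£10.99

σ√T = 0.35 × 1.4142 = 0.4950
d₁ = [ln(60/70) + (0.086 + 0.35²/2)·2] / 0.4950 = [-0.1542 + 0.2945] / 0.4950 = 0.2835 which rounds to 0.28
d₂ = d₁ − σ√T = 0.2835 − 0.4950 = -0.2114 which rounds to -0.21
exp(−rT) = exp(−0.086·2) = 0.8420
N(−d₂) = N(0.21) = 0.5832;  N(−d₁) = N(-0.28) = 0.3897
P = 70·0.8420·0.5832 − 60·0.3897 = 34.3738 − 23.3820 = 10.9918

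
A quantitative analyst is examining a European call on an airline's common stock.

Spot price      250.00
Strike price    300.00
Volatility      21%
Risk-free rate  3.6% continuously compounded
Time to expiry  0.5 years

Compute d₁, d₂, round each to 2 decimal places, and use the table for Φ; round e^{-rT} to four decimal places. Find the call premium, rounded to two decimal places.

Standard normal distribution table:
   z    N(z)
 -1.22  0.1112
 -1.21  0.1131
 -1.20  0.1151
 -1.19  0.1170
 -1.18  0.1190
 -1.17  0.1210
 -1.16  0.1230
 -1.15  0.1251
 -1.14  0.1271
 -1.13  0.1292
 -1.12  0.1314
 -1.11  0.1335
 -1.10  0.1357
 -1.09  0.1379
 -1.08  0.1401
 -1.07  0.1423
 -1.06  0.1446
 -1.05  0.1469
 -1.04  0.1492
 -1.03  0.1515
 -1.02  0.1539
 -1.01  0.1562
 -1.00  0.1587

T = 0.5;  σ√T = 0.1485
d₁ = [ln(250/300) + (0.036 + ½·0.21²)·0.5] / (σ√T) = (-0.1823 + 0.0290) / 0.1485 = -1.0324 → -1.03
d₂ = -1.0324 − 0.1485 = -1.1808 → -1.18
e^(−rT) = e^(−0.036·0.5) = 0.9822
N(d₁) = N(-1.03) = 0.1515;  N(d₂) = N(-1.18) = 0.1190
C = 250·0.1515 − 300·0.9822·0.1190 = 37.8750 − 35.0645 = 2.8105

2.81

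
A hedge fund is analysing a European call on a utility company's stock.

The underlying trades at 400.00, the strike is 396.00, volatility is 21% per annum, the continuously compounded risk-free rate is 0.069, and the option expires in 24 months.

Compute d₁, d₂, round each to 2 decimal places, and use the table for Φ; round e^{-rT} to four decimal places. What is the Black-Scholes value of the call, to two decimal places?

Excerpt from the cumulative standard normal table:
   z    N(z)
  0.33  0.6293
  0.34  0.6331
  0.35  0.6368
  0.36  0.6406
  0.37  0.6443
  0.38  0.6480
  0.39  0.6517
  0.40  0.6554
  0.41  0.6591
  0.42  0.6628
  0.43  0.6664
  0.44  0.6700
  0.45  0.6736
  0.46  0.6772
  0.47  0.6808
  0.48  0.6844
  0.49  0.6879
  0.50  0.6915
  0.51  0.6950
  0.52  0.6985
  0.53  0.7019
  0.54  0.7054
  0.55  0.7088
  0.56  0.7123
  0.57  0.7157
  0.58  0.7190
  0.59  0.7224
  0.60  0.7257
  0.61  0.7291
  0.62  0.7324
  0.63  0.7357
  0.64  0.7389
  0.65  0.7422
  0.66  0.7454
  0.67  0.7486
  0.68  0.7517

σ√T = 0.21 × 1.4142 = 0.2970
d₁ = [ln(400/396) + (0.069 + 0.21²/2)·2] / 0.2970 = [0.0101 + 0.1821] / 0.2970 = 0.6470 → 0.65
d₂ = d₁ − σ√T = 0.6470 − 0.2970 = 0.3500 → 0.35
exp(−rT) = exp(−0.069·2) = 0.8711
C = 400·N(0.65) − 396·0.8711·N(0.35) = 400·0.7422 − 396·0.8711·0.6368 = 296.8800 − 219.6677 = 77.2123

77.21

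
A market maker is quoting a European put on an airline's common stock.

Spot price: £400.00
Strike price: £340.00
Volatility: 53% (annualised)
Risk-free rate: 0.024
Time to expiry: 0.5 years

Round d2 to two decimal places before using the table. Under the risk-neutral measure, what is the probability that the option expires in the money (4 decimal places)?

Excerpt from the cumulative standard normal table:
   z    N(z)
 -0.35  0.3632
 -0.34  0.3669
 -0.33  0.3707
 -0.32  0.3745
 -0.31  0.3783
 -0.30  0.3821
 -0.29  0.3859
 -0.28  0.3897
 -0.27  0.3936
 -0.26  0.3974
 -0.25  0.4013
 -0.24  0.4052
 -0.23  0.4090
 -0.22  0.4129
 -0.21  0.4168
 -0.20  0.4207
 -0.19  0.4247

0.3897

T = 0.5;  σ√T = 0.3748
d₁ = [ln(400/340) + (0.024 + 0.53²/2)·0.5] / 0.3748 = [0.1625 + 0.0822] / 0.3748 = 0.6531 ⇒ 0.65
d₂ = d₁ − σ√T = 0.6531 − 0.3748 = 0.2783 ⇒ 0.28
Risk-neutral Pr[S_T < K] = N(−d₂) = N(-0.28) = 0.3897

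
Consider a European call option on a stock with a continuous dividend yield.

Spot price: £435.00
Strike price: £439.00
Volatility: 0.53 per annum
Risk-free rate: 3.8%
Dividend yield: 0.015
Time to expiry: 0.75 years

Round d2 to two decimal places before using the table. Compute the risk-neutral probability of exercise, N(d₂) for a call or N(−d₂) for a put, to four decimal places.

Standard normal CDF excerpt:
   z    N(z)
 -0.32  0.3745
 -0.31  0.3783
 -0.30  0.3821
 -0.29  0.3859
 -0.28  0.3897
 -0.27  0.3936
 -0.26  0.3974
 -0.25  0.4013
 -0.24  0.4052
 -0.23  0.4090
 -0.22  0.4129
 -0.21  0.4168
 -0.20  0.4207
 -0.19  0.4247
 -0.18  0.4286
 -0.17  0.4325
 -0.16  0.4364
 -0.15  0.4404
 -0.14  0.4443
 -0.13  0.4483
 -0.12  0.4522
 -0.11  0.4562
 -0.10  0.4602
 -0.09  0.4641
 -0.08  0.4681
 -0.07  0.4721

0.4168

σ√T = 0.53·√0.75 = 0.4590
ln(S/K) + (r − q + σ²/2)T = ln(435/439) + (0.038 − 0.015 + 0.53²/2)·0.75 = -0.0092 + 0.1226 = 0.1134
d₁ = 0.1134 / 0.4590 = 0.2471 → 0.25
d₂ = d₁ − σ√T = 0.2471 − 0.4590 = -0.2119 → -0.21
Pr(exercise) under Q = N(d₂) = 0.4168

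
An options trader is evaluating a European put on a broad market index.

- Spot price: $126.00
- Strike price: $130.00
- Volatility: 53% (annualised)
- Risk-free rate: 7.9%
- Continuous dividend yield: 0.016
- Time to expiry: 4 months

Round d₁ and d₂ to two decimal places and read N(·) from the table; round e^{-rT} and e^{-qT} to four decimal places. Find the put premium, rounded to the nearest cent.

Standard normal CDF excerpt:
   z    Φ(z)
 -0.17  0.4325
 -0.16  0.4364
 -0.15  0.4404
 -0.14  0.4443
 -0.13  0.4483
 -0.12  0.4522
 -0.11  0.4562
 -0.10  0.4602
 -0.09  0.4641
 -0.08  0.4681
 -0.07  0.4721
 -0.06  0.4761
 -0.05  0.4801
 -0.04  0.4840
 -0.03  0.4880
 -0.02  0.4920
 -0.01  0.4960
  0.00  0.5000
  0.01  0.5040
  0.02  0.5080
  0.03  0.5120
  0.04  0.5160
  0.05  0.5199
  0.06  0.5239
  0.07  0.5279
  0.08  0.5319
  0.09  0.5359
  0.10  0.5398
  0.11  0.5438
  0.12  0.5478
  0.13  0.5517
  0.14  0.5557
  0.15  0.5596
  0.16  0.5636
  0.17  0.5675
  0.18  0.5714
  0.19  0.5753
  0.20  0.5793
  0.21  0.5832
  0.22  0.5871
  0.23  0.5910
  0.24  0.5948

T = 0.3333;  σ√T = 0.3060
d₁ = [ln(126/130) + (0.079 − 0.016 + 0.53²/2)·0.3333] / 0.3060 = [-0.0313 + 0.0678] / 0.3060 = 0.1195 ≈ 0.12
d₂ = d₁ − σ√T = 0.1195 − 0.3060 = -0.1865 ≈ -0.19
exp(−qT) = exp(−0.016·0.3333) = 0.9947;  exp(−rT) = exp(−0.079·0.3333) = 0.9740
N(−d₂) = N(0.19) = 0.5753;  N(−d₁) = N(-0.12) = 0.4522
P = 130·0.9740·0.5753 − 126·0.9947·0.4522 = 72.8445 − 56.6752 = 16.1693

$16.17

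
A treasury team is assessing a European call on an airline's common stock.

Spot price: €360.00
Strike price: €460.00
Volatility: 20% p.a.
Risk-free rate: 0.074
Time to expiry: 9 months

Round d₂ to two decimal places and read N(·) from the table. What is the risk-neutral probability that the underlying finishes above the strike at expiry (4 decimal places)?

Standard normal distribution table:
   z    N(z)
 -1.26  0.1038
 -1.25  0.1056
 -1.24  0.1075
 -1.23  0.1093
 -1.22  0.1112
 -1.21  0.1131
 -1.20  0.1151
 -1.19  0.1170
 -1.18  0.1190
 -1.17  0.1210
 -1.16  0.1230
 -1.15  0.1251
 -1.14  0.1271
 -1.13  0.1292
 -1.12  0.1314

σ√T = 0.2·√0.75 = 0.1732
d₁ = [ln(360/460) + (0.074 + ½·0.2²)·0.75] / (σ√T) = (-0.2451 + 0.0705) / 0.1732 = -1.0082 ⇒ -1.01
d₂ = -1.0082 − 0.1732 = -1.1814 ⇒ -1.18
Pr(exercise) under Q = N(d₂) = 0.1190

0.1190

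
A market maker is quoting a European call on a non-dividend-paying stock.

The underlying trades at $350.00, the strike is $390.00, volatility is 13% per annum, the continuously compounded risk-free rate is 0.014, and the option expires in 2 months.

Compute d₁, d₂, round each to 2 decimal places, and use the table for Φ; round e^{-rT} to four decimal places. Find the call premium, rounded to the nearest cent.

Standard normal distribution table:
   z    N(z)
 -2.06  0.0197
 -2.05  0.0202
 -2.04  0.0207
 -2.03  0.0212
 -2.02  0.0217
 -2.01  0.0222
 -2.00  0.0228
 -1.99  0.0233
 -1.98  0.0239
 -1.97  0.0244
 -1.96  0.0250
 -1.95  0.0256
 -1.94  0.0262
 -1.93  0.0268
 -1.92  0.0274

σ√T = 0.13·√0.1667 = 0.0531
d₁ = [ln(350/390) + (0.014 + 0.13²/2)·0.1667] / 0.0531 = [-0.1082 + 0.0037] / 0.0531 = -1.9685 ⇒ -1.97
d₂ = d₁ − σ√T = -1.9685 − 0.0531 = -2.0216 ⇒ -2.02
exp(−rT) = exp(−0.014·0.1667) = 0.9977
C = 350·N(-1.97) − 390·0.9977·N(-2.02) = 350·0.0244 − 390·0.9977·0.0217 = 8.5400 − 8.4435 = 0.0965

$0.10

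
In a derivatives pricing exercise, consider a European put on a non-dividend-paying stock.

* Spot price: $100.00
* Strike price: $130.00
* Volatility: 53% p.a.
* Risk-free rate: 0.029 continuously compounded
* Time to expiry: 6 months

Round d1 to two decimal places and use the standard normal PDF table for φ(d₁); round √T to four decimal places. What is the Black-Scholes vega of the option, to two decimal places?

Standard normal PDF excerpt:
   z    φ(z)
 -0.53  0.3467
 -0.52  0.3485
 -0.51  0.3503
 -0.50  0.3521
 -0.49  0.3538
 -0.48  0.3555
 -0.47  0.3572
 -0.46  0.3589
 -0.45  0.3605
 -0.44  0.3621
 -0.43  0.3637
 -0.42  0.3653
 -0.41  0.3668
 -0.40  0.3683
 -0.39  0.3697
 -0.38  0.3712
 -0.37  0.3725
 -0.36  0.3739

25.26

σ√T = 0.53·√0.5 = 0.3748
ln(S/K) + (r + σ²/2)T = ln(100/130) + (0.029 + 0.53²/2)·0.5 = -0.2624 + 0.0847 = -0.1776
d₁ = -0.1776 / 0.3748 = -0.4740 ≈ -0.47
√T = √0.5 = 0.7071
φ(d₁) = φ(-0.47) = 0.3572
vega = S·φ(d₁)·√T = 100·0.3572·0.7071 = 25.2576
(Vega is the same for a European call and put with the same parameters.)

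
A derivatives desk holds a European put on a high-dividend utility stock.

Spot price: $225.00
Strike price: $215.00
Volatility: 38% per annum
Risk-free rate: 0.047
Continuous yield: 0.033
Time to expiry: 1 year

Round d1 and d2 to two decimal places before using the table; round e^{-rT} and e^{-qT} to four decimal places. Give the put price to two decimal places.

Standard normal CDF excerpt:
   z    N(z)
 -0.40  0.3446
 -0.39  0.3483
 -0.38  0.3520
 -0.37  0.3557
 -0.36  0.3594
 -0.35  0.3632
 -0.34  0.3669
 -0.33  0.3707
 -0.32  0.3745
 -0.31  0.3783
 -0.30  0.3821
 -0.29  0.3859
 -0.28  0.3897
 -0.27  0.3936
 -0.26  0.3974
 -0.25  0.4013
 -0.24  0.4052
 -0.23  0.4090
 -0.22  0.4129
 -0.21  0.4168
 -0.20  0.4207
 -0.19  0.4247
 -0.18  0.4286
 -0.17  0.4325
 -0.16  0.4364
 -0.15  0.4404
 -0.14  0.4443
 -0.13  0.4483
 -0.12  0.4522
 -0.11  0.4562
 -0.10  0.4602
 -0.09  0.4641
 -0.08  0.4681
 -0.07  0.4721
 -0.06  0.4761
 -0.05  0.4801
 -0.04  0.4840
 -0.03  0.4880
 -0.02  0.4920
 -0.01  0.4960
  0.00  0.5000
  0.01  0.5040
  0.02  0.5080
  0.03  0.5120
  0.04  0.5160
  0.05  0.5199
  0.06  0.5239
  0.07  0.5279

T = 1;  σ√T = 0.3800
d₁ = [ln(225/215) + (0.047 − 0.033 + ½·0.38²)·1] / (σ√T) = (0.0455 + 0.0862) / 0.3800 = 0.3465 ⇒ 0.35
d₂ = 0.3465 − 0.3800 = -0.0335 ⇒ -0.03
e^(−qT) = e^(−0.033·1) = 0.9675;  e^(−rT) = e^(−0.047·1) = 0.9541
N(−d₂) = N(0.03) = 0.5120;  N(−d₁) = N(-0.35) = 0.3632
P = 215·0.9541·0.5120 − 225·0.9675·0.3632 = 105.0273 − 79.0641 = 25.9632

$25.96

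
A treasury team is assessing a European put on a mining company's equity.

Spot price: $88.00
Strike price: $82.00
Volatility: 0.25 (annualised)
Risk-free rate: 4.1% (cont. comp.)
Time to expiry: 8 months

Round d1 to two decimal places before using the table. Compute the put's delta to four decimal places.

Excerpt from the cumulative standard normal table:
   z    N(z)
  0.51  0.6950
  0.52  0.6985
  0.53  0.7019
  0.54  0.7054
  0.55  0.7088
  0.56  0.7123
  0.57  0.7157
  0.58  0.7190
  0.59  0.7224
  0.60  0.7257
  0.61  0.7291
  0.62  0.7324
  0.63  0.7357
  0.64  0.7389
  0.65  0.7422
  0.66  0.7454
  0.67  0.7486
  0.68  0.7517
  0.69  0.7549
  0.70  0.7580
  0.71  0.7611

-0.2810

σ√T = 0.25 × 0.8165 = 0.2041
d₁ = [ln(88/82) + (0.041 + 0.25²/2)·0.6667] / 0.2041 = [0.0706 + 0.0482] / 0.2041 = 0.5819 → 0.58
N(d₁) = N(0.58) = 0.7190
Δ_put = N(d₁) − 1 = 0.7190 − 1 = -0.2810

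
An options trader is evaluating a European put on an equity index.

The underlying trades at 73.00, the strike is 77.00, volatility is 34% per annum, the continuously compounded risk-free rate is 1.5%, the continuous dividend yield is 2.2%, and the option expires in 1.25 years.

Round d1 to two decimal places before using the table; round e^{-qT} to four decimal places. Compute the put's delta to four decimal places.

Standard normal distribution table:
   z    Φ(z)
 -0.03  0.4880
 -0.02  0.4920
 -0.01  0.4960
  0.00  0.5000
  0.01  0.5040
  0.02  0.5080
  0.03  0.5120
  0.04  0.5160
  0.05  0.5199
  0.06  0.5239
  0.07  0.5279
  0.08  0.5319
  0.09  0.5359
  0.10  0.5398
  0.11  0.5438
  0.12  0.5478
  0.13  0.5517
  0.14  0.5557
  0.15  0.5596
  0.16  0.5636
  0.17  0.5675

σ√T = 0.34·√1.25 = 0.3801
d₁ = [ln(73/77) + (0.015 − 0.022 + 0.34²/2)·1.25] / 0.3801 = [-0.0533 + 0.0635] / 0.3801 = 0.0267 → 0.03
N(d₁) = N(0.03) = 0.5120
Δ_put = exp(−qT)·(N(d₁) − 1) = 0.9729·(0.5120 − 1) = -0.4748

-0.4748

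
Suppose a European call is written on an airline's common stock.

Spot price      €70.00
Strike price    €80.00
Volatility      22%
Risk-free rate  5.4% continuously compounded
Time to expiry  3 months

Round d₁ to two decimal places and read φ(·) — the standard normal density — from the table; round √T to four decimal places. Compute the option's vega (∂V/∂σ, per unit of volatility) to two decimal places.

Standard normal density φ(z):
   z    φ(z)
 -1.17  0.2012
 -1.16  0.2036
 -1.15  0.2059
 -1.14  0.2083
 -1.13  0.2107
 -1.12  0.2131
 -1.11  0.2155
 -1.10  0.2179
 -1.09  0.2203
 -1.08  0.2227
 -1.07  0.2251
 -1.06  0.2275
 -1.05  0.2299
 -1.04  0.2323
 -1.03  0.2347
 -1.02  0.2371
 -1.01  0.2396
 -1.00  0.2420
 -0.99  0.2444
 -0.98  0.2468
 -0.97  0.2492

8.13

σ√T = 0.22 × 0.5000 = 0.1100
d₁ = [ln(70/80) + (0.054 + ½·0.22²)·0.25] / (σ√T) = (-0.1335 + 0.0195) / 0.1100 = -1.0362 → -1.04
√T = √0.25 = 0.5000
φ(d₁) = φ(-1.04) = 0.2323
vega = S·φ(d₁)·√T = 70·0.2323·0.5000 = 8.1305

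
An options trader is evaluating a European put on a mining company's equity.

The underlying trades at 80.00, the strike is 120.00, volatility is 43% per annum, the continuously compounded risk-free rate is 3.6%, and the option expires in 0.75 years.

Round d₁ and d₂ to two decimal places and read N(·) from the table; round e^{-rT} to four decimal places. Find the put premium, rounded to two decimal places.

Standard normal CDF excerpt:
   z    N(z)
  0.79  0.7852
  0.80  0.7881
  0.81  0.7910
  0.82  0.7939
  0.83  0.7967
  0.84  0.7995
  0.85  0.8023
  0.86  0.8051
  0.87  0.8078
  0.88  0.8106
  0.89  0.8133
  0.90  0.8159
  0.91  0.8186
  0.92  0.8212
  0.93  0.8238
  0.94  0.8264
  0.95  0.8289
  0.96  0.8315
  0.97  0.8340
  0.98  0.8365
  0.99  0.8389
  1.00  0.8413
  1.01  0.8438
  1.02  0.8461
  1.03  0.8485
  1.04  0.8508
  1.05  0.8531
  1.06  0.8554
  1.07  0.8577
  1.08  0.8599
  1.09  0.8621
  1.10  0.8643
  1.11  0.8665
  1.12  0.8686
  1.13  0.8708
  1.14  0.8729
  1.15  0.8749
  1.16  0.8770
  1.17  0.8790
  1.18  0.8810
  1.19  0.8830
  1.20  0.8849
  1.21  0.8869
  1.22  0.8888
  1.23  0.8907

39.63

σ√T = 0.43·√0.75 = 0.3724
d₁ = [ln(80/120) + (0.036 + ½·0.43²)·0.75] / (σ√T) = (-0.4055 + 0.0963) / 0.3724 = -0.8301 ⇒ -0.83
d₂ = -0.8301 − 0.3724 = -1.2025 ⇒ -1.20
exp(−rT) = exp(−0.036·0.75) = 0.9734
P = 120·0.9734·N(1.20) − 80·N(0.83) = 120·0.9734·0.8849 − 80·0.7967 = 103.3634 − 63.7360 = 39.6274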